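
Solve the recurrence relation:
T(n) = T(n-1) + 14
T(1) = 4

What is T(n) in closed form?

Unrolling: T(n) = T(1) + 14·(n-1) = 4 + 14(n-1) = 14n - 10.

Answer: T(n) = 14n - 10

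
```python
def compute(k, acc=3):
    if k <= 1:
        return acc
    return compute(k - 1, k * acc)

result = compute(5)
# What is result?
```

Accumulator trace (n, acc): (5, 3) -> (4, 15) -> (3, 60) -> (2, 180) -> (1, 360) -> return 360

Answer: 360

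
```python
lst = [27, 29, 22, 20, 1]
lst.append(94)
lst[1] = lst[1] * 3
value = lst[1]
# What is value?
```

Trace:
`lst = [27, 29, 22, 20, 1]` → lst = [27, 29, 22, 20, 1]
`lst.append(94)` → lst = [27, 29, 22, 20, 1, 94]
`lst[1] = lst[1] * 3` → lst = [27, 87, 22, 20, 1, 94]
`value = lst[1]` → value = 87
So value = 87

Answer: 87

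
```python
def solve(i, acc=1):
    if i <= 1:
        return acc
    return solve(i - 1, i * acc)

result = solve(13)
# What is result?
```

Accumulator trace (n, acc): (13, 1) -> (12, 13) -> (11, 156) -> (10, 1716) -> (9, 17160) -> (8, 154440) -> (7, 1235520) -> (6, 8648640) -> (5, 51891840) -> (4, 259459200) -> (3, 1037836800) -> (2, 3113510400) -> (1, 6227020800) -> return 6227020800

Answer: 6227020800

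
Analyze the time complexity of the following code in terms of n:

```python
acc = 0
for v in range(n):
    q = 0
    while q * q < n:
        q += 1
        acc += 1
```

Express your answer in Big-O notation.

Each loop level contributes: n × √n. Multiplying the contributions gives O(n√n).

Answer: O(n√n)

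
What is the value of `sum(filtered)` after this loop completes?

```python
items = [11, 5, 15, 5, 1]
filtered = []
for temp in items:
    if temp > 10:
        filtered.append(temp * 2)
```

Sum of doubled values > 10
`filtered` takes the values: [] → [22] → [22, 30]
So `sum(filtered)` = 52

Answer: 52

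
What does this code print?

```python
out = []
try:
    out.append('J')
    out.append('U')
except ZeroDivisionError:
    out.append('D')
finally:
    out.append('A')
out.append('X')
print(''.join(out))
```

Execution trace: 'J' (try body) → 'U' (try body, no exception) → 'A' (finally) → 'X' (after the try/except). Output: JUAX

Answer: JUAX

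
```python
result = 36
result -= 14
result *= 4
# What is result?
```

Trace:
`result = 36` → result = 36
`result -= 14` → result = 22
`result *= 4` → result = 88
So result = 88

Answer: 88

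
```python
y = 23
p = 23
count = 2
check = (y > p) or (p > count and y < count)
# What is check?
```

Trace:
`y = 23` → y = 23
`p = 23` → p = 23
`count = 2` → count = 2
`check = (y > p) or (p > count and y < count)` → check = False
So check = False

Answer: False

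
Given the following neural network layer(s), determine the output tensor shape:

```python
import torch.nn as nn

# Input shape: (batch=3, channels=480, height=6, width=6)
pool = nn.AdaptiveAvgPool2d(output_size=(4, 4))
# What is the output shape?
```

Input: (3, 480, 6, 6) -> Output: (3, 480, 4, 4)

Answer: (3, 480, 4, 4)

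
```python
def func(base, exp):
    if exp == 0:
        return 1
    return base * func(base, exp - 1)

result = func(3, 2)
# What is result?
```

func(3, 2) = 3 * 3 = 9

Answer: 9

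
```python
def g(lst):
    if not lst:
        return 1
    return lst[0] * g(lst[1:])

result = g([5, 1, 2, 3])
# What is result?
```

Product over [5, 1, 2, 3] = 5 * 1 * 2 * 3 = 30

Answer: 30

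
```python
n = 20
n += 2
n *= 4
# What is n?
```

Trace:
`n = 20` → n = 20
`n += 2` → n = 22
`n *= 4` → n = 88
So n = 88

Answer: 88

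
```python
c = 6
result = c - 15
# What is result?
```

Trace:
`c = 6` → c = 6
`result = c - 15` → result = -9
So result = -9

Answer: -9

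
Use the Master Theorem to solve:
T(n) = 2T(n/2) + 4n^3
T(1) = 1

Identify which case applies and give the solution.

a=2, b=2, f(n)=4n^3. log_2(2) = 1. Since c=3 > 1 and the regularity condition holds (2(n/2)^3 = (2/2^3)n^3 with 2/2^3 < 1), Case 3 applies: T(n) = Θ(f(n)) = O(n^3).

Answer: O(n^3) - Case 3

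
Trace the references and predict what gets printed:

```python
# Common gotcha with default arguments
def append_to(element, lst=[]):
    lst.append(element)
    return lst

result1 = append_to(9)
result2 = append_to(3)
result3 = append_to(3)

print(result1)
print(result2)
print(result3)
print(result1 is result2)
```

Key concept: mutable default argument gotcha.
Step by step:
`result1 = append_to(9)` → result1 = [9]
`result2 = append_to(3)` → result1 = [9, 3] (same object as result2); result2 = [9, 3] (same object as result1)
`result3 = append_to(3)` → result1 = [9, 3, 3] (same object as result2, result3); result2 = [9, 3, 3] (same object as result1, result3); result3 = [9, 3, 3] (same object as result1, result2)
`print(result1)` → prints [9, 3, 3]
`print(result2)` → prints [9, 3, 3]
`print(result3)` → prints [9, 3, 3]
`print(result1 is result2)` → prints True

Answer:
[9, 3, 3]
[9, 3, 3]
[9, 3, 3]
True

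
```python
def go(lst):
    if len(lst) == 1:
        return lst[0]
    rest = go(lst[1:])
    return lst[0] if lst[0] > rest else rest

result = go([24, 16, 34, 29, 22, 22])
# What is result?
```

Recursive max over [24, 16, 34, 29, 22, 22] = 34

Answer: 34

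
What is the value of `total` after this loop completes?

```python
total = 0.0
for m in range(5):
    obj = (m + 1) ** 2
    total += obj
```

Sum of squared losses 1² + 2² + ... + 5²
`total` takes the values: 0.0 → 1.0 → 5.0 → 14.0 → 30.0 → 55.0

Answer: 55.0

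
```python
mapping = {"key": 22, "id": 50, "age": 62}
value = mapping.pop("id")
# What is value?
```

Trace:
`mapping = {"key": 22, "id": 50, "age": 62}` → mapping = {'key': 22, 'id': 50, 'age': 62}
`value = mapping.pop("id")` → mapping = {'key': 22, 'age': 62}; value = 50
So value = 50

Answer: 50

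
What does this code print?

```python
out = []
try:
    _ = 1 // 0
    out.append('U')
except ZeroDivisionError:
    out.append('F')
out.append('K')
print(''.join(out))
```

Execution trace: 'F' (except ZeroDivisionError) → 'K' (after the try/except). Output: FK

Answer: FK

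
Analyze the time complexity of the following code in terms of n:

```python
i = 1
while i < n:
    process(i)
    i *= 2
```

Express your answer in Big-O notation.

This is Logarithmic loop. Time complexity: O(log n).

Answer: O(log n)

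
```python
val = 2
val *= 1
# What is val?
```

Trace:
`val = 2` → val = 2
`val *= 1` → val = 2
So val = 2

Answer: 2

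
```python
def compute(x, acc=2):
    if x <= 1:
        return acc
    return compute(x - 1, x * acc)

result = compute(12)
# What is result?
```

Accumulator trace (n, acc): (12, 2) -> (11, 24) -> (10, 264) -> (9, 2640) -> (8, 23760) -> (7, 190080) -> (6, 1330560) -> (5, 7983360) -> (4, 39916800) -> (3, 159667200) -> (2, 479001600) -> (1, 958003200) -> return 958003200

Answer: 958003200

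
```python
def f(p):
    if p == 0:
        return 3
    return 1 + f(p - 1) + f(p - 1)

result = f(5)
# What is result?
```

f(p) = 1 + 2·f(p-1), f(0)=3. Closed form: (3+1)·2^5 - 1 = 127.

Answer: 127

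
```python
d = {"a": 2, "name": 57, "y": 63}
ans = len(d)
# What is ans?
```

Trace:
`d = {"a": 2, "name": 57, "y": 63}` → d = {'a': 2, 'name': 57, 'y': 63}
`ans = len(d)` → ans = 3
So ans = 3

Answer: 3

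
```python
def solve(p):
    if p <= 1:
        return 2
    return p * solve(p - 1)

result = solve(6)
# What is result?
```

solve(6) = 6 * 5 * 4 * 3 * 2 * 2 = 1440

Answer: 1440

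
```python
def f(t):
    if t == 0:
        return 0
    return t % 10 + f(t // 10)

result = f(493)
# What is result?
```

Sum of digits of 493: 3 + 9 + 4 = 16

Answer: 16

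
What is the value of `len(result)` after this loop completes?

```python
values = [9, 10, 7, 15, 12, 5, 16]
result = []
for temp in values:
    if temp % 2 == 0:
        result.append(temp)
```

Count even numbers in [9, 10, 7, 15, 12, 5, 16]
`result` takes the values: [] → [10] → [10, 12] → [10, 12, 16]
So `len(result)` = 3

Answer: 3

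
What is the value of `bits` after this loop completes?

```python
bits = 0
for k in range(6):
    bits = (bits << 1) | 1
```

Build 6 consecutive 1-bits: 0b111111
`bits` takes the values: 0 → 1 → 3 → 7 → 15 → 31 → 63

Answer: 63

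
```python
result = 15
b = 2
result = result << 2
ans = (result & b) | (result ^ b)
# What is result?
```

Trace:
`result = 15` → result = 15
`b = 2` → b = 2
`result = result << 2` → result = 60
`ans = (result & b) | (result ^ b)` → ans = 62
So result = 60

Answer: 60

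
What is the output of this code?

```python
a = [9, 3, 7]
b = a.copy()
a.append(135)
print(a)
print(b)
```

Key concept: list.copy() creates independent copy.
Step by step:
`a = [9, 3, 7]` → a = [9, 3, 7]
`b = a.copy()` → b = [9, 3, 7]
`a.append(135)` → a = [9, 3, 7, 135]
`print(a)` → prints [9, 3, 7, 135]
`print(b)` → prints [9, 3, 7]

Answer:
[9, 3, 7, 135]
[9, 3, 7]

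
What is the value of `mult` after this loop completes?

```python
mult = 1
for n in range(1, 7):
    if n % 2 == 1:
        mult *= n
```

Product of odd numbers 1 to 6
`mult` takes the values: 1 → 3 → 15

Answer: 15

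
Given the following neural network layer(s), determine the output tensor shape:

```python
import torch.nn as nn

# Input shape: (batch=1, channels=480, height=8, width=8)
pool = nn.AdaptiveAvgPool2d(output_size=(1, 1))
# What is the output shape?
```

Input: (1, 480, 8, 8) -> Output: (1, 480, 1, 1)

Answer: (1, 480, 1, 1)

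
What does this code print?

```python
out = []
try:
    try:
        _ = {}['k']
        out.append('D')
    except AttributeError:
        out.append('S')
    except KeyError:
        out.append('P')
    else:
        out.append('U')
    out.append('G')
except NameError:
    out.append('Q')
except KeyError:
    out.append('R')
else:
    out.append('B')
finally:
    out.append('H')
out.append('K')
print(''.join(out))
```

Execution trace: 'P' (inner except KeyError) → 'G' (try body, no exception) → 'B' (else) → 'H' (finally) → 'K' (after the try/except). Output: PGBHK

Answer: PGBHK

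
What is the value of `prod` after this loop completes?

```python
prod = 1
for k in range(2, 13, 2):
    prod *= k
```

Product of even numbers 2 to 12
`prod` takes the values: 1 → 2 → 8 → 48 → 384 → 3840 → 46080

Answer: 46080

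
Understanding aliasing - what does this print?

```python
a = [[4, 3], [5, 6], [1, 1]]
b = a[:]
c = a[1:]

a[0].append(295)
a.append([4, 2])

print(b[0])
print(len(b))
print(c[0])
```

Key concept: slice with nested mutation.
Step by step:
`a = [[4, 3], [5, 6], [1, 1]]` → a = [[4, 3], [5, 6], [1, 1]]
`b = a[:]` → b = [[4, 3], [5, 6], [1, 1]]
`c = a[1:]` → c = [[5, 6], [1, 1]]
`a[0].append(295)` → a = [[4, 3, 295], [5, 6], [1, 1]]; b = [[4, 3, 295], [5, 6], [1, 1]]
`a.append([4, 2])` → a = [[4, 3, 295], [5, 6], [1, 1], [4, 2]]
`print(b[0])` → prints [4, 3, 295]
`print(len(b))` → prints 3
`print(c[0])` → prints [5, 6]

Answer:
[4, 3, 295]
3
[5, 6]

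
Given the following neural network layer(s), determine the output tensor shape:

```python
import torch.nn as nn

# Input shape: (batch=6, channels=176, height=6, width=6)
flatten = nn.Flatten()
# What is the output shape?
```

Input: (6, 176, 6, 6) -> Output: (6, 6336)

Answer: (6, 6336)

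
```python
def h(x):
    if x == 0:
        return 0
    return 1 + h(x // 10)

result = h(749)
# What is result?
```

Count of digits of 749: 3

Answer: 3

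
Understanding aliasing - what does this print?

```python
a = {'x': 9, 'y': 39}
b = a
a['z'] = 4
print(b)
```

Key concept: dict aliasing.
Step by step:
`a = {'x': 9, 'y': 39}` → a = {'x': 9, 'y': 39}
`b = a` → b = {'x': 9, 'y': 39} (same object as a)
`a['z'] = 4` → a = {'x': 9, 'y': 39, 'z': 4} (same object as b); b = {'x': 9, 'y': 39, 'z': 4} (same object as a)
`print(b)` → prints {'x': 9, 'y': 39, 'z': 4}

Answer: {'x': 9, 'y': 39, 'z': 4}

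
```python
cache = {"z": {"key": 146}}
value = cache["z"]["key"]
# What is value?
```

Trace:
`cache = {"z": {"key": 146}}` → cache = {'z': {'key': 146}}
`value = cache["z"]["key"]` → value = 146
So value = 146

Answer: 146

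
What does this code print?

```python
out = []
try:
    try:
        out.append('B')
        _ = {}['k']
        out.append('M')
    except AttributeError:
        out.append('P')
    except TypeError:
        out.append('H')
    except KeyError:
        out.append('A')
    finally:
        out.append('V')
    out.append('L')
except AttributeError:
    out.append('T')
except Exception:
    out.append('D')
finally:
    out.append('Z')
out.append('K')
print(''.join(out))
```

Execution trace: 'B' (inner try body) → 'A' (inner except KeyError) → 'V' (inner finally) → 'L' (try body, no exception) → 'Z' (finally) → 'K' (after the try/except). Output: BAVLZK

Answer: BAVLZK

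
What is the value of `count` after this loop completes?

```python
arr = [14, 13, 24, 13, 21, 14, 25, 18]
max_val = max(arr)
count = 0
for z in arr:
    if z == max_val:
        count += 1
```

Count of max value 25 in [14, 13, 24, 13, 21, 14, 25, 18]
`count` takes the values: 0 → 1

Answer: 1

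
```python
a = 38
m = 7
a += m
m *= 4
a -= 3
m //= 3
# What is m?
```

Trace:
`a = 38` → a = 38
`m = 7` → m = 7
`a += m` → a = 45
`m *= 4` → m = 28
`a -= 3` → a = 42
`m //= 3` → m = 9
So m = 9

Answer: 9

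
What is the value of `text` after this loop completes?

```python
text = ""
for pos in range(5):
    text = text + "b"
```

Repeat 'b' 5 times
`text` takes the values: "" → "b" → "bb" → "bbb" → "bbbb" → "bbbbb"

Answer: "bbbbb"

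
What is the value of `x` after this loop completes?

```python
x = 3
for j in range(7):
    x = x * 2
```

Multiply by 2, 7 times: 3 * 2^7 = 384
`x` takes the values: 3 → 6 → 12 → 24 → 48 → 96 → 192 → 384

Answer: 384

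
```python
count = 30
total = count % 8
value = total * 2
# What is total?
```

Trace:
`count = 30` → count = 30
`total = count % 8` → total = 6
`value = total * 2` → value = 12
So total = 6

Answer: 6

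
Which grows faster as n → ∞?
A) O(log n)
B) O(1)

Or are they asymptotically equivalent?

O(log n) vs O(1): Higher order terms dominate.

Answer: A) O(log n) grows faster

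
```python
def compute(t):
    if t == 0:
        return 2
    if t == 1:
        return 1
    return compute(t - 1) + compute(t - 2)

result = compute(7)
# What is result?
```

Build up from base cases: compute(0)=2, compute(1)=1, compute(2)=3, compute(3)=4, compute(4)=7, compute(5)=11, compute(6)=18, ..., compute(7)=29

Answer: 29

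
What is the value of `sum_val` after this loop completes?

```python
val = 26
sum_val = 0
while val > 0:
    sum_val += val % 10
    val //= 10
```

Sum digits of 26
`sum_val` takes the values: 0 → 6 → 8

Answer: 8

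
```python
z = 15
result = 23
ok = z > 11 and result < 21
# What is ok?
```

Trace:
`z = 15` → z = 15
`result = 23` → result = 23
`ok = z > 11 and result < 21` → ok = False
So ok = False

Answer: False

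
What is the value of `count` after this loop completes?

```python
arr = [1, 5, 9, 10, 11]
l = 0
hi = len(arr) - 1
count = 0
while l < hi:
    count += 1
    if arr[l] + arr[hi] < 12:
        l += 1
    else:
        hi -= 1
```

Steps to find pair summing to 12
`count` takes the values: 0 → 1 → 2 → 3 → 4

Answer: 4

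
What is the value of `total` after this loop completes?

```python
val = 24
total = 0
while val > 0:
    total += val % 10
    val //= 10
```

Sum digits of 24
`total` takes the values: 0 → 4 → 6

Answer: 6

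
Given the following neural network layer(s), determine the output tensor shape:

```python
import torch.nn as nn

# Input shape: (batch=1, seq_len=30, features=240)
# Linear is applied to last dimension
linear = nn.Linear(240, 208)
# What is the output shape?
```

Input: (1, 30, 240) -> Output: (1, 30, 208)

Answer: (1, 30, 208)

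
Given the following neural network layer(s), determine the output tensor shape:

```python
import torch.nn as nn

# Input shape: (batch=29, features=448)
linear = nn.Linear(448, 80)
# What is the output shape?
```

Input: (29, 448) -> Output: (29, 80)

Answer: (29, 80)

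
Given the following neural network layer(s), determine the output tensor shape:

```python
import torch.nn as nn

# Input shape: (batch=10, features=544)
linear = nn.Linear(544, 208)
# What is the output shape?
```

Input: (10, 544) -> Output: (10, 208)

Answer: (10, 208)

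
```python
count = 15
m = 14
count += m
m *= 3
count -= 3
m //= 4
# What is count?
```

Trace:
`count = 15` → count = 15
`m = 14` → m = 14
`count += m` → count = 29
`m *= 3` → m = 42
`count -= 3` → count = 26
`m //= 4` → m = 10
So count = 26

Answer: 26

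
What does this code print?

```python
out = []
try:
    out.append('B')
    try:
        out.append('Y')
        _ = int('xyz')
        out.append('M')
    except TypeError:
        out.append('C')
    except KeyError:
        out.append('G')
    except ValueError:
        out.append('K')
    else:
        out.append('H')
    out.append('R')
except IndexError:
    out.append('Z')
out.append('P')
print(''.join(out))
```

Execution trace: 'B' (try body) → 'Y' (inner try body) → 'K' (inner except ValueError) → 'R' (try body, no exception) → 'P' (after the try/except). Output: BYKRP

Answer: BYKRP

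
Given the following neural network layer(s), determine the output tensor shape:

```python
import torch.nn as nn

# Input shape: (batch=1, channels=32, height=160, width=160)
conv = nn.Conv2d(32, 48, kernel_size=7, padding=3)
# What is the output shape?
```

Input: (1, 32, 160, 160) -> Output: (1, 48, 160, 160)

Answer: (1, 48, 160, 160)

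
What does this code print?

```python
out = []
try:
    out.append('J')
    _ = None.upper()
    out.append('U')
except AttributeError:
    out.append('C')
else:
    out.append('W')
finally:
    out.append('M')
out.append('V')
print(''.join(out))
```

Execution trace: 'J' (try body) → 'C' (except AttributeError) → 'M' (finally) → 'V' (after the try/except). Output: JCMV

Answer: JCMV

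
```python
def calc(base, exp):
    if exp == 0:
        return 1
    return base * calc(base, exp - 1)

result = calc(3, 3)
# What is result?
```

calc(3, 3) = 3 * 3 * 3 = 27

Answer: 27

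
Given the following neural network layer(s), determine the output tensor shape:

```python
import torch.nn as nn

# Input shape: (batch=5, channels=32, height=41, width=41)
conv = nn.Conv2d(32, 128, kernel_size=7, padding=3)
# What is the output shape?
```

Input: (5, 32, 41, 41) -> Output: (5, 128, 41, 41)

Answer: (5, 128, 41, 41)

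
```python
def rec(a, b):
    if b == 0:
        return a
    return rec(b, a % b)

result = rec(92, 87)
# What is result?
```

rec(92, 87) -> rec(87, 5) -> rec(5, 2) -> rec(2, 1) -> rec(1, 0) -> 1

Answer: 1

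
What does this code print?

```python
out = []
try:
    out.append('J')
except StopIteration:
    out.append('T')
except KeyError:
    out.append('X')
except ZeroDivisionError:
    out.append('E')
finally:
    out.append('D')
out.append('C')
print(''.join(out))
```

Execution trace: 'J' (try body, no exception) → 'D' (finally) → 'C' (after the try/except). Output: JDC

Answer: JDC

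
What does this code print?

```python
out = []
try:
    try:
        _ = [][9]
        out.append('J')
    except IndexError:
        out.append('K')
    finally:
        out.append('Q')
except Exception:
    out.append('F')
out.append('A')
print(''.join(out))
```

Execution trace: 'K' (inner except IndexError) → 'Q' (inner finally) → 'A' (after the try/except). Output: KQA

Answer: KQA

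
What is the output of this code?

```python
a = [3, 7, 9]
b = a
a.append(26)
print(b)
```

Key concept: basic list aliasing.
Step by step:
`a = [3, 7, 9]` → a = [3, 7, 9]
`b = a` → b = [3, 7, 9] (same object as a)
`a.append(26)` → a = [3, 7, 9, 26] (same object as b); b = [3, 7, 9, 26] (same object as a)
`print(b)` → prints [3, 7, 9, 26]

Answer: [3, 7, 9, 26]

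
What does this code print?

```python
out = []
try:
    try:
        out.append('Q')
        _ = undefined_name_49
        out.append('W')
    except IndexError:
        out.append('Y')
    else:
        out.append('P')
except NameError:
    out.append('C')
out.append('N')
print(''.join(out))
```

Execution trace: 'Q' (try body) → 'C' (outer except NameError) → 'N' (after the try/except). Output: QCN

Answer: QCN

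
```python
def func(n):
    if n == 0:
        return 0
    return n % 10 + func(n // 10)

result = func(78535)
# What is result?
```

Sum of digits of 78535: 5 + 3 + 5 + 8 + 7 = 28

Answer: 28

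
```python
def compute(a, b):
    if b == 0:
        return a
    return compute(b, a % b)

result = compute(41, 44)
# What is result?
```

compute(41, 44) -> compute(44, 41) -> compute(41, 3) -> compute(3, 2) -> compute(2, 1) -> compute(1, 0) -> 1

Answer: 1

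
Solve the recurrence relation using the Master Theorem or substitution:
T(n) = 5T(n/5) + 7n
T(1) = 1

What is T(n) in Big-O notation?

By Master Theorem: a=5, b=5, f(n)=7n. Since log_5(5) = 1 and f(n) = Θ(n^1), Case 2 applies. T(n) = O(n log n).

Answer: O(n log n)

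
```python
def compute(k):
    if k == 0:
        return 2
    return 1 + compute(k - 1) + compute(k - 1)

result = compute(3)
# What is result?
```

compute(k) = 1 + 2·compute(k-1), compute(0)=2. Closed form: (2+1)·2^3 - 1 = 23.

Answer: 23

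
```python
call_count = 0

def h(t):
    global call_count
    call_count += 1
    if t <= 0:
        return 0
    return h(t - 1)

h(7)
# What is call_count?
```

Linear recursion stepping by 1: 8 calls from t=7 down to ≤0.

Answer: 8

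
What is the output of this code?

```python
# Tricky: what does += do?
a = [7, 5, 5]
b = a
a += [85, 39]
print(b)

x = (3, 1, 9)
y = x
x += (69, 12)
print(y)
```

Key concept: += behavior differs for mutable vs immutable.
Step by step:
`a = [7, 5, 5]` → a = [7, 5, 5]
`b = a` → b = [7, 5, 5] (same object as a)
`a += [85, 39]` → a = [7, 5, 5, 85, 39] (same object as b); b = [7, 5, 5, 85, 39] (same object as a)
`print(b)` → prints [7, 5, 5, 85, 39]
`x = (3, 1, 9)` → x = (3, 1, 9)
`y = x` → y = (3, 1, 9)
`x += (69, 12)` → x = (3, 1, 9, 69, 12)
`print(y)` → prints (3, 1, 9)

Answer:
[7, 5, 5, 85, 39]
(3, 1, 9)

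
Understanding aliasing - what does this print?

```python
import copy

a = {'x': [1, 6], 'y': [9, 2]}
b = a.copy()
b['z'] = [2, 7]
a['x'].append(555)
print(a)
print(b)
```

Key concept: shallow copy of dict with mutable values.
Step by step:
`a = {'x': [1, 6], 'y': [9, 2]}` → a = {'x': [1, 6], 'y': [9, 2]}
`b = a.copy()` → b = {'x': [1, 6], 'y': [9, 2]}
`b['z'] = [2, 7]` → b = {'x': [1, 6], 'y': [9, 2], 'z': [2, 7]}
`a['x'].append(555)` → a = {'x': [1, 6, 555], 'y': [9, 2]}; b = {'x': [1, 6, 555], 'y': [9, 2], 'z': [2, 7]}
`print(a)` → prints {'x': [1, 6, 555], 'y': [9, 2]}
`print(b)` → prints {'x': [1, 6, 555], 'y': [9, 2], 'z': [2, 7]}

Answer:
{'x': [1, 6, 555], 'y': [9, 2]}
{'x': [1, 6, 555], 'y': [9, 2], 'z': [2, 7]}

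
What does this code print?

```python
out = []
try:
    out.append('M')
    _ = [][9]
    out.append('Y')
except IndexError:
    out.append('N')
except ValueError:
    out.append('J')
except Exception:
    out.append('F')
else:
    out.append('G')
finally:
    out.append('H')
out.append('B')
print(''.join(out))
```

Execution trace: 'M' (try body) → 'N' (except IndexError) → 'H' (finally) → 'B' (after the try/except). Output: MNHB

Answer: MNHB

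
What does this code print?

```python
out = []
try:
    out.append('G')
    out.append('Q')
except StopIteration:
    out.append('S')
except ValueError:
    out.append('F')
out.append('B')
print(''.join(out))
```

Execution trace: 'G' (try body) → 'Q' (try body, no exception) → 'B' (after the try/except). Output: GQB

Answer: GQB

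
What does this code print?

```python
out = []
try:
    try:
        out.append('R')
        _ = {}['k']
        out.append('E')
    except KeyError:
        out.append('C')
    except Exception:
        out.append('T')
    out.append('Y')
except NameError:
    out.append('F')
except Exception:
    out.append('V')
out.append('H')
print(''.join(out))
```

Execution trace: 'R' (inner try body) → 'C' (inner except KeyError) → 'Y' (try body, no exception) → 'H' (after the try/except). Output: RCYH

Answer: RCYH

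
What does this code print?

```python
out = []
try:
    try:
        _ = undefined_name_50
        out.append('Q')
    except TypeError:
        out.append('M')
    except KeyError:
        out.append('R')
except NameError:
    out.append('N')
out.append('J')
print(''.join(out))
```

Execution trace: 'N' (outer except NameError) → 'J' (after the try/except). Output: NJ

Answer: NJ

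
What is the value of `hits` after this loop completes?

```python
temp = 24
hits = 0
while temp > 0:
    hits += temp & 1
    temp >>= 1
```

Count set bits in 24 (binary: 0b11000)
`hits` takes the values: 0 → 1 → 2

Answer: 2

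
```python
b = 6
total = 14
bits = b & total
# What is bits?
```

Trace:
`b = 6` → b = 6
`total = 14` → total = 14
`bits = b & total` → bits = 6
So bits = 6

Answer: 6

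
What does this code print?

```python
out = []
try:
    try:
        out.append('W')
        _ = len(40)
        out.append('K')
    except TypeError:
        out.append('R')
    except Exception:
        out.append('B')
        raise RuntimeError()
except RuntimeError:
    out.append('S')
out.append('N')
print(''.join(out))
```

Execution trace: 'W' (inner try body) → 'R' (inner except TypeError) → 'N' (after the try/except). Output: WRN

Answer: WRN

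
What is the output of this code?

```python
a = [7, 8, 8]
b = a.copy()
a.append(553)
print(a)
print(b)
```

Key concept: list.copy() creates independent copy.
Step by step:
`a = [7, 8, 8]` → a = [7, 8, 8]
`b = a.copy()` → b = [7, 8, 8]
`a.append(553)` → a = [7, 8, 8, 553]
`print(a)` → prints [7, 8, 8, 553]
`print(b)` → prints [7, 8, 8]

Answer:
[7, 8, 8, 553]
[7, 8, 8]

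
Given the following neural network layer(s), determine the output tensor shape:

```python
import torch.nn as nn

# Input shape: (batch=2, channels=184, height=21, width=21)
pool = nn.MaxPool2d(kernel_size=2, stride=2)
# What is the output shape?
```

Input: (2, 184, 21, 21) -> Output: (2, 184, 10, 10)

Answer: (2, 184, 10, 10)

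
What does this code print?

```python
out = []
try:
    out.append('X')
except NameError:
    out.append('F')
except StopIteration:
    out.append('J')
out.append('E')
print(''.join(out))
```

Execution trace: 'X' (try body, no exception) → 'E' (after the try/except). Output: XE

Answer: XE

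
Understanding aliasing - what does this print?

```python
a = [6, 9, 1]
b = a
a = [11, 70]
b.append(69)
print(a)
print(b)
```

Key concept: rebinding vs mutation: a is rebound to a new list, b still points at the original.
Step by step:
`a = [6, 9, 1]` → a = [6, 9, 1]
`b = a` → b = [6, 9, 1] (same object as a)
`a = [11, 70]` → a = [11, 70]
`b.append(69)` → b = [6, 9, 1, 69]
`print(a)` → prints [11, 70]
`print(b)` → prints [6, 9, 1, 69]

Answer:
[11, 70]
[6, 9, 1, 69]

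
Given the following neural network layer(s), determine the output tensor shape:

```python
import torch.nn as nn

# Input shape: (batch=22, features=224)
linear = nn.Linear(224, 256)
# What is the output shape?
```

Input: (22, 224) -> Output: (22, 256)

Answer: (22, 256)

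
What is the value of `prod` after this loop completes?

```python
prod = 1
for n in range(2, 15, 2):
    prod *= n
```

Product of even numbers 2 to 14
`prod` takes the values: 1 → 2 → 8 → 48 → 384 → 3840 → 46080 → 645120

Answer: 645120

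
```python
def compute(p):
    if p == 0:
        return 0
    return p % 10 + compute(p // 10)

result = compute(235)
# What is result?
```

Sum of digits of 235: 5 + 3 + 2 = 10

Answer: 10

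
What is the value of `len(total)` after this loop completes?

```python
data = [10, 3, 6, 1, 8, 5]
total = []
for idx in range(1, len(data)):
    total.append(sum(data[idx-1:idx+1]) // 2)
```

Number of 2-element averages
`total` takes the values: [] → [6] → [6, 4] → [6, 4, 3] → [6, 4, 3, 4] → [6, 4, 3, 4, 6]
So `len(total)` = 5

Answer: 5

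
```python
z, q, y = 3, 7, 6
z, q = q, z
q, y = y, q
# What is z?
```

Trace:
`z, q, y = 3, 7, 6` → z = 3; q = 7; y = 6
`z, q = q, z` → z = 7; q = 3
`q, y = y, q` → q = 6; y = 3
So z = 7

Answer: 7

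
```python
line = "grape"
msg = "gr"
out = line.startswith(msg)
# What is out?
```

Trace:
`line = "grape"` → line = 'grape'
`msg = "gr"` → msg = 'gr'
`out = line.startswith(msg)` → out = True
So out = True

Answer: True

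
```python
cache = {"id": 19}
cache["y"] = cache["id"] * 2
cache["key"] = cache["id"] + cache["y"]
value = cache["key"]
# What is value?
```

Trace:
`cache = {"id": 19}` → cache = {'id': 19}
`cache["y"] = cache["id"] * 2` → cache = {'id': 19, 'y': 38}
`cache["key"] = cache["id"] + cache["y"]` → cache = {'id': 19, 'y': 38, 'key': 57}
`value = cache["key"]` → value = 57
So value = 57

Answer: 57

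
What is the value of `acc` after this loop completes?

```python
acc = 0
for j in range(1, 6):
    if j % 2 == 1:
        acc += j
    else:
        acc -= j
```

Add odd, subtract even
`acc` takes the values: 0 → 1 → -1 → 2 → -2 → 3

Answer: 3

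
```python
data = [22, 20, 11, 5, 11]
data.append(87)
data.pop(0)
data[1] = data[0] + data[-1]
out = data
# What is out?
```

Trace:
`data = [22, 20, 11, 5, 11]` → data = [22, 20, 11, 5, 11]
`data.append(87)` → data = [22, 20, 11, 5, 11, 87]
`data.pop(0)` → data = [20, 11, 5, 11, 87]
`data[1] = data[0] + data[-1]` → data = [20, 107, 5, 11, 87]
`out = data` → out = [20, 107, 5, 11, 87]
So out = [20, 107, 5, 11, 87]

Answer: [20, 107, 5, 11, 87]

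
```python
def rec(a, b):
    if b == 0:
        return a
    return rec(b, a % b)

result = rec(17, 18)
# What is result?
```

rec(17, 18) -> rec(18, 17) -> rec(17, 1) -> rec(1, 0) -> 1

Answer: 1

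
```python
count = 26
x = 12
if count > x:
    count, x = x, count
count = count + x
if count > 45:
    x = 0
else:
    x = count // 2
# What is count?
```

Trace:
`count = 26` → count = 26
`x = 12` → x = 12
`if count > x: ...` → count > x is True → count = 12; x = 26
`count = count + x` → count = 38
`if count > 45: ...` → count > 45 is False, take else branch → x = 19
So count = 38

Answer: 38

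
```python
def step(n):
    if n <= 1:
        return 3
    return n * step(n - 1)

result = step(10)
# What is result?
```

step(10) = 10 * 9 * 8 * 7 * 6 * 5 * 4 * 3 * 2 * 3 = 10886400

Answer: 10886400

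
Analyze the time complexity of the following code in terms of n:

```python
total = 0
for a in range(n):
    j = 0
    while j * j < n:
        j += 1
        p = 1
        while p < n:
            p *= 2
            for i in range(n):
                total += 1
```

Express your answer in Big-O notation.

Each loop level contributes: n × √n × log n × n. Multiplying the contributions gives O(n^2√n log n).

Answer: O(n^2√n log n)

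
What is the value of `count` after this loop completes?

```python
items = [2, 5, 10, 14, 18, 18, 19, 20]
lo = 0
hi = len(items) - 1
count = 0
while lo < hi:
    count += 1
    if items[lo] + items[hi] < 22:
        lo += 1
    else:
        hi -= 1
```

Steps to find pair summing to 22
`count` takes the values: 0 → 1 → 2 → 3 → 4 → 5 → 6 → 7

Answer: 7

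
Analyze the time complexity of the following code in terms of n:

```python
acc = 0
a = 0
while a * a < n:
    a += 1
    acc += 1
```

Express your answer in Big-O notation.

Each loop level contributes: √n. Multiplying the contributions gives O(√n).

Answer: O(√n)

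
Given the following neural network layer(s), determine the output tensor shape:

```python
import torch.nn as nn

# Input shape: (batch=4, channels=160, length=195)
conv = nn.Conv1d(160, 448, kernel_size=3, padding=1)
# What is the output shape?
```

Input: (4, 160, 195) -> Output: (4, 448, 195)

Answer: (4, 448, 195)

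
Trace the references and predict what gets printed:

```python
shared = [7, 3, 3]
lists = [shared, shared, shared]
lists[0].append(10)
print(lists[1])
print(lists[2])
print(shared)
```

Key concept: list of same reference.
Step by step:
`shared = [7, 3, 3]` → shared = [7, 3, 3]
`lists = [shared, shared, shared]` → lists = [[7, 3, 3], [7, 3, 3], [7, 3, 3]]
`lists[0].append(10)` → shared = [7, 3, 3, 10]; lists = [[7, 3, 3, 10], [7, 3, 3, 10], [7, 3, 3, 10]]
`print(lists[1])` → prints [7, 3, 3, 10]
`print(lists[2])` → prints [7, 3, 3, 10]
`print(shared)` → prints [7, 3, 3, 10]

Answer:
[7, 3, 3, 10]
[7, 3, 3, 10]
[7, 3, 3, 10]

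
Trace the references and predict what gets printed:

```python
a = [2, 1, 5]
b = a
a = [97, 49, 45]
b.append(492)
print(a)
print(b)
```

Key concept: rebinding vs mutation: a is rebound to a new list, b still points at the original.
Step by step:
`a = [2, 1, 5]` → a = [2, 1, 5]
`b = a` → b = [2, 1, 5] (same object as a)
`a = [97, 49, 45]` → a = [97, 49, 45]
`b.append(492)` → b = [2, 1, 5, 492]
`print(a)` → prints [97, 49, 45]
`print(b)` → prints [2, 1, 5, 492]

Answer:
[97, 49, 45]
[2, 1, 5, 492]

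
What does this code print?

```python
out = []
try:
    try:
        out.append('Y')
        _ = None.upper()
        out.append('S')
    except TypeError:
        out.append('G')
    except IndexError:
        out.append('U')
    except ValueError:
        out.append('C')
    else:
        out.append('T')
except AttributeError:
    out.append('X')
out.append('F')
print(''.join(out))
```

Execution trace: 'Y' (try body) → 'X' (outer except AttributeError) → 'F' (after the try/except). Output: YXF

Answer: YXF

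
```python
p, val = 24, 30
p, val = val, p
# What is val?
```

Trace:
`p, val = 24, 30` → p = 24; val = 30
`p, val = val, p` → p = 30; val = 24
So val = 24

Answer: 24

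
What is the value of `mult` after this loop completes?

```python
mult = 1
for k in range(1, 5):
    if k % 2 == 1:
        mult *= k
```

Product of odd numbers 1 to 4
`mult` takes the values: 1 → 3

Answer: 3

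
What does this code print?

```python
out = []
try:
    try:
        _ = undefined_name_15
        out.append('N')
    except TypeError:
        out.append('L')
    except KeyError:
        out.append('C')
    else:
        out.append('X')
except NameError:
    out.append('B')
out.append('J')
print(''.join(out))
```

Execution trace: 'B' (outer except NameError) → 'J' (after the try/except). Output: BJ

Answer: BJ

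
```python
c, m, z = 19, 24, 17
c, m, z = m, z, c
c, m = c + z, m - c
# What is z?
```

Trace:
`c, m, z = 19, 24, 17` → c = 19; m = 24; z = 17
`c, m, z = m, z, c` → c = 24; m = 17; z = 19
`c, m = c + z, m - c` → c = 43; m = -7
So z = 19

Answer: 19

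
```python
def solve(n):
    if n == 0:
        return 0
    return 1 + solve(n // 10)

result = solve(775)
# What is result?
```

Count of digits of 775: 3

Answer: 3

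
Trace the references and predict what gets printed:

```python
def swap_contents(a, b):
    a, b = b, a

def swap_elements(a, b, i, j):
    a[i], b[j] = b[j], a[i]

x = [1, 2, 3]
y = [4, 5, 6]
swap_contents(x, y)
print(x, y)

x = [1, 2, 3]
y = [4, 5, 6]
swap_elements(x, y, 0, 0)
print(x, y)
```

Key concept: parameter rebinding vs mutation.
Step by step:
`x = [1, 2, 3]` → x = [1, 2, 3]
`y = [4, 5, 6]` → y = [4, 5, 6]
`swap_contents(x, y)` → no visible change to tracked variables
`print(x, y)` → prints [1, 2, 3] [4, 5, 6]
`x = [1, 2, 3]` → x = [1, 2, 3]
`y = [4, 5, 6]` → y = [4, 5, 6]
`swap_elements(x, y, 0, 0)` → x = [4, 2, 3]; y = [1, 5, 6]
`print(x, y)` → prints [4, 2, 3] [1, 5, 6]

Answer:
[1, 2, 3] [4, 5, 6]
[4, 2, 3] [1, 5, 6]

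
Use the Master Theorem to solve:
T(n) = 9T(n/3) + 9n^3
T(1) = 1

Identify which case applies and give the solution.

a=9, b=3, f(n)=9n^3. log_3(9) = 2. Since c=3 > 2 and the regularity condition holds (9(n/3)^3 = (9/3^3)n^3 with 9/3^3 < 1), Case 3 applies: T(n) = Θ(f(n)) = O(n^3).

Answer: O(n^3) - Case 3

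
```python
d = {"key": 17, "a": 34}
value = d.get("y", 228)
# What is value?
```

Trace:
`d = {"key": 17, "a": 34}` → d = {'key': 17, 'a': 34}
`value = d.get("y", 228)` → value = 228
So value = 228

Answer: 228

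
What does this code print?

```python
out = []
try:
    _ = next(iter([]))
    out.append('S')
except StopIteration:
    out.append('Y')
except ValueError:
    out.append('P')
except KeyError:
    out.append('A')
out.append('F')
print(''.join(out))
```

Execution trace: 'Y' (except StopIteration) → 'F' (after the try/except). Output: YF

Answer: YF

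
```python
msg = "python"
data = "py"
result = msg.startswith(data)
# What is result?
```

Trace:
`msg = "python"` → msg = 'python'
`data = "py"` → data = 'py'
`result = msg.startswith(data)` → result = True
So result = True

Answer: True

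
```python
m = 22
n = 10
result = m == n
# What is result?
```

Trace:
`m = 22` → m = 22
`n = 10` → n = 10
`result = m == n` → result = False
So result = False

Answer: False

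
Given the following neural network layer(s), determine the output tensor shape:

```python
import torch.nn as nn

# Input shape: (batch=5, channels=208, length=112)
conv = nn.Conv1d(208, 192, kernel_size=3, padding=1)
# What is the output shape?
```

Input: (5, 208, 112) -> Output: (5, 192, 112)

Answer: (5, 192, 112)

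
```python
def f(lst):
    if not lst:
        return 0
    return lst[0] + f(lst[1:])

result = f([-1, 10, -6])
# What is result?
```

(-1) + 10 + (-6) + 0 = 3

Answer: 3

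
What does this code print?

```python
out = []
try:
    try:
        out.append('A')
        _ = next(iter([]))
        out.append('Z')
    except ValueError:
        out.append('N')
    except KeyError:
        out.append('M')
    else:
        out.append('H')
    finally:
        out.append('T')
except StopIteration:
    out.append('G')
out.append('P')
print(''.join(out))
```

Execution trace: 'A' (inner try body) → 'T' (inner finally) → 'G' (outer except StopIteration) → 'P' (after the try/except). Output: ATGP

Answer: ATGP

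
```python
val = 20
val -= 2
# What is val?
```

Trace:
`val = 20` → val = 20
`val -= 2` → val = 18
So val = 18

Answer: 18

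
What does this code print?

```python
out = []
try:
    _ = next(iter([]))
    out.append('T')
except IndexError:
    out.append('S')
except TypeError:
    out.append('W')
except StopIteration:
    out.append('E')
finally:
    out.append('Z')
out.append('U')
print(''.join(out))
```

Execution trace: 'E' (except StopIteration) → 'Z' (finally) → 'U' (after the try/except). Output: EZU

Answer: EZU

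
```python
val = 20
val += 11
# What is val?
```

Trace:
`val = 20` → val = 20
`val += 11` → val = 31
So val = 31

Answer: 31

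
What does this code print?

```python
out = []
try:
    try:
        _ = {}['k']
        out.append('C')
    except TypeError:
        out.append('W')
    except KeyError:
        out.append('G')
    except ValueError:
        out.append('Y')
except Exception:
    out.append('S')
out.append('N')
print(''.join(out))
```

Execution trace: 'G' (inner except KeyError) → 'N' (after the try/except). Output: GN

Answer: GN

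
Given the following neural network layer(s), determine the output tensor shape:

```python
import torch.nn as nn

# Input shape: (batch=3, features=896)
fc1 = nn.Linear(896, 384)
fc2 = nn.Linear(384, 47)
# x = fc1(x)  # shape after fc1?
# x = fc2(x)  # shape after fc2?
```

Input: (3, 896) -> after fc1: (3, 384) -> Output: (3, 47)

Answer: (3, 47)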